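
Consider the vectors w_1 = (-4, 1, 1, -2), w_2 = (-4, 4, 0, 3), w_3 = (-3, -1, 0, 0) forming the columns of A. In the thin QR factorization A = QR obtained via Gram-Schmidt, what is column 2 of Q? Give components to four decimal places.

w_1 = (-4, 1, 1, -2); ‖w_1‖ = 4.6904, so q_1 = (-0.8528, 0.2132, 0.2132, -0.4264).
q_1·w_2 = (-0.8528)·(-4) + 0.2132·4 + 0.2132·0 + (-0.4264)·3 = 2.9848.
u_2 = w_2 − 2.9848·q_1 = (-1.4545, 3.3636, -0.6364, 4.2727).
‖u_2‖ = 5.6649, so q_2 = (-0.2568, 0.5938, -0.1123, 0.7542).

q_2 = (-0.2568, 0.5938, -0.1123, 0.7542)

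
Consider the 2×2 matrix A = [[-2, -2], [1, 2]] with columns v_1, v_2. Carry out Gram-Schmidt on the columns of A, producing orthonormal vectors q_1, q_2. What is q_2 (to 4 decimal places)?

v_1 = (-2, 1); ‖v_1‖ = 2.2361, so q_1 = (-0.8944, 0.4472).
q_1·v_2 = (-0.8944)·(-2) + 0.4472·2 = 2.6833.
u_2 = v_2 − 2.6833·q_1 = (0.4000, 0.8000).
‖u_2‖ = 0.8944, so q_2 = (0.4472, 0.8944).

q_2 = (0.4472, 0.8944)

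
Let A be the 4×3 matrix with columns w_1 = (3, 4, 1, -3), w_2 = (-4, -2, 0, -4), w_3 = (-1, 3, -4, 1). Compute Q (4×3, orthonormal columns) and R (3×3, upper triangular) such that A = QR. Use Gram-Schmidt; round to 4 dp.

w_1 = (3, 4, 1, -3); ‖w_1‖ = 5.9161, so q_1 = (0.5071, 0.6761, 0.1690, -0.5071).
q_1·w_2 = 0.5071·(-4) + 0.6761·(-2) + 0.1690·0 + (-0.5071)·(-4) = -1.3522.
u_2 = w_2 + 1.3522·q_1 = (-3.3143, -1.0857, 0.2286, -4.6857).
‖u_2‖ = 5.8456, so q_2 = (-0.5670, -0.1857, 0.0391, -0.8016).
q_1·w_3 = 0.5071·(-1) + 0.6761·3 + 0.1690·(-4) + (-0.5071)·1 = 0.3381; q_2·w_3 = (-0.5670)·(-1) + (-0.1857)·3 + 0.0391·(-4) + (-0.8016)·1 = -0.9482.
u_3 = w_3 − 0.3381·q_1 + 0.9482·q_2 = (-1.7090, 2.5953, -4.0201, 0.4114).
‖u_3‖ = 5.0977, so q_3 = (-0.3353, 0.5091, -0.7886, 0.0807).

Q = [[0.5071, -0.5670, -0.3353], [0.6761, -0.1857, 0.5091], [0.1690, 0.0391, -0.7886], [-0.5071, -0.8016, 0.0807]], R = [[5.9161, -1.3522, 0.3381], [0.0000, 5.8456, -0.9482], [0.0000, 0.0000, 5.0977]]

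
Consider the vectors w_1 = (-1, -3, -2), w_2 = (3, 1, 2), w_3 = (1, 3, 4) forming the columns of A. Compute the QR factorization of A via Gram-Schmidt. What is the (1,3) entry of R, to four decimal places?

r_{13} = -4.8107

w_1 = (-1, -3, -2); ‖w_1‖ = 3.7417, so q_1 = (-0.2673, -0.8018, -0.5345).
r_{13} = q_1·w_3 = -4.8107.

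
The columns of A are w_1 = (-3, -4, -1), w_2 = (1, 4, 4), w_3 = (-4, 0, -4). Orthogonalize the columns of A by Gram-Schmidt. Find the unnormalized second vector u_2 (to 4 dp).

q_1 = w_1/‖w_1‖ = (-3, -4, -1)/5.0990 = (-0.5883, -0.7845, -0.1961).
r_{12} = q_1·w_2 = -4.5107.
u_2 = w_2 + 4.5107·q_1 = (-1.6538, 0.4615, 3.1154).

u_2 = (-1.6538, 0.4615, 3.1154)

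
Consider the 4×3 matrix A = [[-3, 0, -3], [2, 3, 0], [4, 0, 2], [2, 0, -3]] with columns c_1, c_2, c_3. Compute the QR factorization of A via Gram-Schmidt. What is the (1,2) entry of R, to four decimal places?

q_1 = c_1/‖c_1‖ = (-3, 2, 4, 2)/5.7446 = (-0.5222, 0.3482, 0.6963, 0.3482).
r_{12} = q_1·c_2 = 1.0445.

r_{12} = 1.0445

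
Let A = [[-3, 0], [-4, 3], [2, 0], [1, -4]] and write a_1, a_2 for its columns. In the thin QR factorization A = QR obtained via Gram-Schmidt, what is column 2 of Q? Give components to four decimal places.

a_1 = (-3, -4, 2, 1); ‖a_1‖ = 5.4772, so q_1 = (-0.5477, -0.7303, 0.3651, 0.1826).
q_1·a_2 = (-0.5477)·0 + (-0.7303)·3 + 0.3651·0 + 0.1826·(-4) = -2.9212.
u_2 = a_2 + 2.9212·q_1 = (-1.6000, 0.8667, 1.0667, -3.4667).
‖u_2‖ = 4.0579, so q_2 = (-0.3943, 0.2136, 0.2629, -0.8543).

q_2 = (-0.3943, 0.2136, 0.2629, -0.8543)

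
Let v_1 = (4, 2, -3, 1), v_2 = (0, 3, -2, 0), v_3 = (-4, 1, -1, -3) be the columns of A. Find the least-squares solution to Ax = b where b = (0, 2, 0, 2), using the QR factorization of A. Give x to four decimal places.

x = (-0.8269, 1.5577, -0.8654)

v_1 = (4, 2, -3, 1); ‖v_1‖ = 5.4772, so e_1 = (0.7303, 0.3651, -0.5477, 0.1826).
e_1·v_2 = 0.7303·0 + 0.3651·3 + (-0.5477)·(-2) + 0.1826·0 = 2.1909.
u_2 = v_2 − 2.1909·e_1 = (-1.6000, 2.2000, -0.8000, -0.4000).
‖u_2‖ = 2.8636, so e_2 = (-0.5587, 0.7683, -0.2794, -0.1397).
e_1·v_3 = 0.7303·(-4) + 0.3651·1 + (-0.5477)·(-1) + 0.1826·(-3) = -2.5560; e_2·v_3 = (-0.5587)·(-4) + 0.7683·1 + (-0.2794)·(-1) + (-0.1397)·(-3) = 3.7017.
u_3 = v_3 + 2.5560·e_1 − 3.7017·e_2 = (-0.0650, -0.9106, -1.3659, -2.0163).
‖u_3‖ = 2.6008, so e_3 = (-0.0250, -0.3501, -0.5252, -0.7752).
Qᵀb = (1.0954, 1.2572, -2.2507).
Back-substitute: x_3 = -2.2507/2.6008 = -0.8654.
x_2 = (1.2572 − 3.7017·(-0.8654))/2.8636 = 1.5577.
x_1 = (1.0954 − 2.1909·1.5577 + 2.5560·(-0.8654))/5.4772 = -0.8269.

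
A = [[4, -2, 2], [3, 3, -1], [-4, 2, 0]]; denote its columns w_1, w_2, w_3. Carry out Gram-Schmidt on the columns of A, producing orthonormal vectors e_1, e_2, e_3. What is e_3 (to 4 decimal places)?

e_3 = (0.7071, 0.0000, 0.7071)

w_1 = (4, 3, -4); ‖w_1‖ = 6.4031, so e_1 = (0.6247, 0.4685, -0.6247).
e_1·w_2 = 0.6247·(-2) + 0.4685·3 + (-0.6247)·2 = -1.0932.
u_2 = w_2 + 1.0932·e_1 = (-1.3171, 3.5122, 1.3171).
‖u_2‖ = 3.9755, so e_2 = (-0.3313, 0.8835, 0.3313).
e_1·w_3 = 0.6247·2 + 0.4685·(-1) + (-0.6247)·0 = 0.7809; e_2·w_3 = (-0.3313)·2 + 0.8835·(-1) + 0.3313·0 = -1.5460.
u_3 = w_3 − 0.7809·e_1 + 1.5460·e_2 = (1.0000, 0.0000, 1.0000).
‖u_3‖ = 1.4142, so e_3 = (0.7071, 0.0000, 0.7071).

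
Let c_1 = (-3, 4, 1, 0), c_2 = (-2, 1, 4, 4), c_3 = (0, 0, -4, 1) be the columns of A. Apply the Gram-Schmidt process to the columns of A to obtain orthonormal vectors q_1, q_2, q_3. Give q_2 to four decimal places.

q_1 = c_1/‖c_1‖ = (-3, 4, 1, 0)/5.0990 = (-0.5883, 0.7845, 0.1961, 0.0000).
r_{12} = q_1·c_2 = 2.7456.
u_2 = c_2 − 2.7456·q_1 = (-0.3846, -1.1538, 3.4615, 4.0000).
‖u_2‖ = 5.4278, so q_2 = (-0.0709, -0.2126, 0.6377, 0.7369).

q_2 = (-0.0709, -0.2126, 0.6377, 0.7369)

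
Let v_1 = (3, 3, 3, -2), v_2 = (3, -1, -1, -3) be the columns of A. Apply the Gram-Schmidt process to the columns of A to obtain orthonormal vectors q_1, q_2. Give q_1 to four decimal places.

v_1 = (3, 3, 3, -2); ‖v_1‖ = 5.5678, so q_1 = (0.5388, 0.5388, 0.5388, -0.3592).

q_1 = (0.5388, 0.5388, 0.5388, -0.3592)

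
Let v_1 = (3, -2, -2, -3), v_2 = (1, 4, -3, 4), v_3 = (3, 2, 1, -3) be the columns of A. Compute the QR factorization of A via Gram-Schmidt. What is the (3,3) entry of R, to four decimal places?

e_1 = v_1/‖v_1‖ = (3, -2, -2, -3)/5.0990 = (0.5883, -0.3922, -0.3922, -0.5883).
r_{12} = e_1·v_2 = -2.1573.
u_2 = v_2 + 2.1573·e_1 = (2.2692, 3.1538, -3.8462, 2.7308).
‖u_2‖ = 6.1111, so e_2 = (0.3713, 0.5161, -0.6294, 0.4469).
r_{13} = e_1·v_3 = 2.3534; r_{23} = e_2·v_3 = 0.1762.
u_3 = v_3 − 2.3534·e_1 − 0.1762·e_2 = (1.5499, 2.8321, 2.0340, -1.6941).
r_{33} = ‖u_3‖ = 4.1750.

r_{33} = 4.1750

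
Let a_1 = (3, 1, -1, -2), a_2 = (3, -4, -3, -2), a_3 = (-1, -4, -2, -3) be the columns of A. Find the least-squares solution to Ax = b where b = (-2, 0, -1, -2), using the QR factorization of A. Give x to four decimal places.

x = (0.4462, -0.7174, 0.9163)

q_1 = a_1/‖a_1‖ = (3, 1, -1, -2)/3.8730 = (0.7746, 0.2582, -0.2582, -0.5164).
r_{12} = q_1·a_2 = 3.0984.
u_2 = a_2 − 3.0984·q_1 = (0.6000, -4.8000, -2.2000, -0.4000).
‖u_2‖ = 5.3292, so q_2 = (0.1126, -0.9007, -0.4128, -0.0751).
r_{13} = q_1·a_3 = 0.2582; r_{23} = q_2·a_3 = 4.5410.
u_3 = a_3 − 0.2582·q_1 − 4.5410·q_2 = (-1.7113, 0.0235, -0.0587, -2.5258).
‖u_3‖ = 3.0516, so q_3 = (-0.5608, 0.0077, -0.0192, -0.8277).
Qᵀb = (-0.2582, 0.3378, 2.7962).
Back-substitute: x_3 = 2.7962/3.0516 = 0.9163.
x_2 = (0.3378 − 4.5410·0.9163)/5.3292 = -0.7174.
x_1 = (-0.2582 − 3.0984·(-0.7174) − 0.2582·0.9163)/3.8730 = 0.4462.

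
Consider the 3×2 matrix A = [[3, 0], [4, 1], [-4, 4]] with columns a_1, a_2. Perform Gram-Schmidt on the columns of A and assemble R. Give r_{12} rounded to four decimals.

r_{12} = -1.8741

a_1 = (3, 4, -4); ‖a_1‖ = 6.4031, so e_1 = (0.4685, 0.6247, -0.6247).
r_{12} = e_1·a_2 = -1.8741.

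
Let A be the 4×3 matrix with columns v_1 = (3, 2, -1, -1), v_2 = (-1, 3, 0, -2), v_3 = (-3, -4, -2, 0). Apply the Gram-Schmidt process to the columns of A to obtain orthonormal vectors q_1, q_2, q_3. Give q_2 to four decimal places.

q_2 = (-0.5695, 0.6644, 0.0949, -0.4746)

v_1 = (3, 2, -1, -1); ‖v_1‖ = 3.8730, so q_1 = (0.7746, 0.5164, -0.2582, -0.2582).
q_1·v_2 = 0.7746·(-1) + 0.5164·3 + (-0.2582)·0 + (-0.2582)·(-2) = 1.2910.
u_2 = v_2 − 1.2910·q_1 = (-2.0000, 2.3333, 0.3333, -1.6667).
‖u_2‖ = 3.5119, so q_2 = (-0.5695, 0.6644, 0.0949, -0.4746).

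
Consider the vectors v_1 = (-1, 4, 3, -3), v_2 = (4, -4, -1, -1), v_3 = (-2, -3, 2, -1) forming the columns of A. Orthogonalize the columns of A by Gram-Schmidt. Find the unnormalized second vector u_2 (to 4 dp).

v_1 = (-1, 4, 3, -3); ‖v_1‖ = 5.9161, so e_1 = (-0.1690, 0.6761, 0.5071, -0.5071).
e_1·v_2 = (-0.1690)·4 + 0.6761·(-4) + 0.5071·(-1) + (-0.5071)·(-1) = -3.3806.
u_2 = v_2 + 3.3806·e_1 = (3.4286, -1.7143, 0.7143, -2.7143).

u_2 = (3.4286, -1.7143, 0.7143, -2.7143)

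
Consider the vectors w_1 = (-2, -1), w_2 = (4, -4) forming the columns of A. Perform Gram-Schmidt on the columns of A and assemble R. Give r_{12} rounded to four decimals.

r_{12} = -1.7889

w_1 = (-2, -1); ‖w_1‖ = 2.2361, so q_1 = (-0.8944, -0.4472).
r_{12} = q_1·w_2 = -1.7889.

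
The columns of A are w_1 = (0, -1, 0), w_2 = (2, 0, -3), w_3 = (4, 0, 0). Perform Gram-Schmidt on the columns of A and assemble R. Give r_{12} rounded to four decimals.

w_1 = (0, -1, 0); ‖w_1‖ = 1.0000, so e_1 = (0.0000, -1.0000, 0.0000).
r_{12} = e_1·w_2 = 0.0000.

r_{12} = 0.0000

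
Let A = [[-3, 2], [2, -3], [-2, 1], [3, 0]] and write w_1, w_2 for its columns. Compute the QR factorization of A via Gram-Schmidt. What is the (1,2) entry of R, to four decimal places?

r_{12} = -2.7456

q_1 = w_1/‖w_1‖ = (-3, 2, -2, 3)/5.0990 = (-0.5883, 0.3922, -0.3922, 0.5883).
r_{12} = q_1·w_2 = -2.7456.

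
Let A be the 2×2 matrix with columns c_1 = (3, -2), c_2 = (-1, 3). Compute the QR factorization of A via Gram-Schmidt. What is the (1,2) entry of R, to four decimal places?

c_1 = (3, -2); ‖c_1‖ = 3.6056, so q_1 = (0.8321, -0.5547).
r_{12} = q_1·c_2 = -2.4962.

r_{12} = -2.4962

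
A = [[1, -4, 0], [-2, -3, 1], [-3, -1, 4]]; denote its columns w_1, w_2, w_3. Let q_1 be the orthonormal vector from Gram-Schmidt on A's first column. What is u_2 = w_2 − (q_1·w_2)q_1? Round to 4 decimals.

u_2 = (-4.3571, -2.2857, 0.0714)

w_1 = (1, -2, -3); ‖w_1‖ = 3.7417, so q_1 = (0.2673, -0.5345, -0.8018).
q_1·w_2 = 0.2673·(-4) + (-0.5345)·(-3) + (-0.8018)·(-1) = 1.3363.
u_2 = w_2 − 1.3363·q_1 = (-4.3571, -2.2857, 0.0714).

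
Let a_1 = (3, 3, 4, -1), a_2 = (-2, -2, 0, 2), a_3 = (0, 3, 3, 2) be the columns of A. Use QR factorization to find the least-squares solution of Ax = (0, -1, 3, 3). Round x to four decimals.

a_1 = (3, 3, 4, -1); ‖a_1‖ = 5.9161, so q_1 = (0.5071, 0.5071, 0.6761, -0.1690).
q_1·a_2 = 0.5071·(-2) + 0.5071·(-2) + 0.6761·0 + (-0.1690)·2 = -2.3664.
u_2 = a_2 + 2.3664·q_1 = (-0.8000, -0.8000, 1.6000, 1.6000).
‖u_2‖ = 2.5298, so q_2 = (-0.3162, -0.3162, 0.6325, 0.6325).
q_1·a_3 = 0.5071·0 + 0.5071·3 + 0.6761·3 + (-0.1690)·2 = 3.2116; q_2·a_3 = (-0.3162)·0 + (-0.3162)·3 + 0.6325·3 + 0.6325·2 = 2.2136.
u_3 = a_3 − 3.2116·q_1 − 2.2136·q_2 = (-0.9286, 2.0714, -0.5714, 1.1429).
‖u_3‖ = 2.6049, so q_3 = (-0.3565, 0.7952, -0.2194, 0.4387).
Qᵀb = (1.0142, 4.1110, -0.1371).
Back-substitute: x_3 = -0.1371/2.6049 = -0.0526.
x_2 = (4.1110 − 2.2136·(-0.0526))/2.5298 = 1.6711.
x_1 = (1.0142 + 2.3664·1.6711 − 3.2116·(-0.0526))/5.9161 = 0.8684.

x = (0.8684, 1.6711, -0.0526)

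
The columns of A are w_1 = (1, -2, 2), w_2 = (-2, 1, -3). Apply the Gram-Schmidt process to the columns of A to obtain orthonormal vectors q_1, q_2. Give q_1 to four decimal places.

w_1 = (1, -2, 2); ‖w_1‖ = 3.0000, so q_1 = (0.3333, -0.6667, 0.6667).

q_1 = (0.3333, -0.6667, 0.6667)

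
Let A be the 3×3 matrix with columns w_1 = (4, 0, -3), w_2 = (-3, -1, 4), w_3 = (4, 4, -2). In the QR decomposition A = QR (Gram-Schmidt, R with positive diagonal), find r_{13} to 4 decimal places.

w_1 = (4, 0, -3); ‖w_1‖ = 5.0000, so q_1 = (0.8000, 0.0000, -0.6000).
r_{13} = q_1·w_3 = 4.4000.

r_{13} = 4.4000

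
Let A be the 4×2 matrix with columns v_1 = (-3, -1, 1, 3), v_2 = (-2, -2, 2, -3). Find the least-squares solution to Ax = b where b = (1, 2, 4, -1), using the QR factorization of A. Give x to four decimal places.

q_1 = v_1/‖v_1‖ = (-3, -1, 1, 3)/4.4721 = (-0.6708, -0.2236, 0.2236, 0.6708).
r_{12} = q_1·v_2 = 0.2236.
u_2 = v_2 − 0.2236·q_1 = (-1.8500, -1.9500, 1.9500, -3.1500).
‖u_2‖ = 4.5771, so q_2 = (-0.4042, -0.4260, 0.4260, -0.6882).
Qᵀb = (-0.8944, 1.1361).
Back-substitute: x_2 = 1.1361/4.5771 = 0.2482.
x_1 = (-0.8944 − 0.2236·0.2482)/4.4721 = -0.2124.

x = (-0.2124, 0.2482)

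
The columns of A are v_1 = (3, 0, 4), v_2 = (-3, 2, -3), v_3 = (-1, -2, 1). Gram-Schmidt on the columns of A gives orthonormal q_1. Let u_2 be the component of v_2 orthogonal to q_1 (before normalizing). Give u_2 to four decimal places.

v_1 = (3, 0, 4); ‖v_1‖ = 5.0000, so q_1 = (0.6000, 0.0000, 0.8000).
q_1·v_2 = 0.6000·(-3) + 0.0000·2 + 0.8000·(-3) = -4.2000.
u_2 = v_2 + 4.2000·q_1 = (-0.4800, 2.0000, 0.3600).

u_2 = (-0.4800, 2.0000, 0.3600)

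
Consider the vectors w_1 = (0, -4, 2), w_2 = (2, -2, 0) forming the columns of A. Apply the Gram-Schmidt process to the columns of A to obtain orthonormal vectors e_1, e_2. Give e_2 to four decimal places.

e_2 = (0.9129, -0.1826, -0.3651)

w_1 = (0, -4, 2); ‖w_1‖ = 4.4721, so e_1 = (0.0000, -0.8944, 0.4472).
e_1·w_2 = 0.0000·2 + (-0.8944)·(-2) + 0.4472·0 = 1.7889.
u_2 = w_2 − 1.7889·e_1 = (2.0000, -0.4000, -0.8000).
‖u_2‖ = 2.1909, so e_2 = (0.9129, -0.1826, -0.3651).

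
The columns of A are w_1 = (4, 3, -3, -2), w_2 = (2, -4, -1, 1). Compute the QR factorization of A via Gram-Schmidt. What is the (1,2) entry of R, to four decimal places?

q_1 = w_1/‖w_1‖ = (4, 3, -3, -2)/6.1644 = (0.6489, 0.4867, -0.4867, -0.3244).
r_{12} = q_1·w_2 = -0.4867.

r_{12} = -0.4867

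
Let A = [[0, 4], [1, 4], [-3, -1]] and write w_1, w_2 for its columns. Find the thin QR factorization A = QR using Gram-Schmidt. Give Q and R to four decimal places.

w_1 = (0, 1, -3); ‖w_1‖ = 3.1623, so q_1 = (0.0000, 0.3162, -0.9487).
q_1·w_2 = 0.0000·4 + 0.3162·4 + (-0.9487)·(-1) = 2.2136.
u_2 = w_2 − 2.2136·q_1 = (4.0000, 3.3000, 1.1000).
‖u_2‖ = 5.3009, so q_2 = (0.7546, 0.6225, 0.2075).

Q = [[0.0000, 0.7546], [0.3162, 0.6225], [-0.9487, 0.2075]], R = [[3.1623, 2.2136], [0.0000, 5.3009]]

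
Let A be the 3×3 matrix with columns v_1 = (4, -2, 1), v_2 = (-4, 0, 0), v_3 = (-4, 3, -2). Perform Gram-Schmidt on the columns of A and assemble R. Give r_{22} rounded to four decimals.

r_{22} = 1.9518

v_1 = (4, -2, 1); ‖v_1‖ = 4.5826, so q_1 = (0.8729, -0.4364, 0.2182).
q_1·v_2 = 0.8729·(-4) + (-0.4364)·0 + 0.2182·0 = -3.4915.
u_2 = v_2 + 3.4915·q_1 = (-0.9524, -1.5238, 0.7619).
r_{22} = ‖u_2‖ = 1.9518.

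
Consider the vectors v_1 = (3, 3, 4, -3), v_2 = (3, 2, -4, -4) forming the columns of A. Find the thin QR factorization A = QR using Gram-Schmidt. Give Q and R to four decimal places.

Q = [[0.4575, 0.3437], [0.4575, 0.1898], [0.6100, -0.7734], [-0.4575, -0.4977]], R = [[6.5574, 1.6775], [0.0000, 6.4951]]

v_1 = (3, 3, 4, -3); ‖v_1‖ = 6.5574, so q_1 = (0.4575, 0.4575, 0.6100, -0.4575).
q_1·v_2 = 0.4575·3 + 0.4575·2 + 0.6100·(-4) + (-0.4575)·(-4) = 1.6775.
u_2 = v_2 − 1.6775·q_1 = (2.2326, 1.2326, -5.0233, -3.2326).
‖u_2‖ = 6.4951, so q_2 = (0.3437, 0.1898, -0.7734, -0.4977).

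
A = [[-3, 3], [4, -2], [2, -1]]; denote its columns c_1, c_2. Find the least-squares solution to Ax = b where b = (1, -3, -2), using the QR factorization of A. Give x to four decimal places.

x = (-1.2667, -0.9333)

c_1 = (-3, 4, 2); ‖c_1‖ = 5.3852, so e_1 = (-0.5571, 0.7428, 0.3714).
e_1·c_2 = (-0.5571)·3 + 0.7428·(-2) + 0.3714·(-1) = -3.5282.
u_2 = c_2 + 3.5282·e_1 = (1.0345, 0.6207, 0.3103).
‖u_2‖ = 1.2457, so e_2 = (0.8305, 0.4983, 0.2491).
Qᵀb = (-3.5282, -1.1626).
Back-substitute: x_2 = -1.1626/1.2457 = -0.9333.
x_1 = (-3.5282 + 3.5282·(-0.9333))/5.3852 = -1.2667.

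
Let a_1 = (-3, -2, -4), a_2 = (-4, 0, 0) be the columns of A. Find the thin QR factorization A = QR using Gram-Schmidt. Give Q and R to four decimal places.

Q = [[-0.5571, -0.8305], [-0.3714, 0.2491], [-0.7428, 0.4983]], R = [[5.3852, 2.2283], [0.0000, 3.3218]]

e_1 = a_1/‖a_1‖ = (-3, -2, -4)/5.3852 = (-0.5571, -0.3714, -0.7428).
r_{12} = e_1·a_2 = 2.2283.
u_2 = a_2 − 2.2283·e_1 = (-2.7586, 0.8276, 1.6552).
‖u_2‖ = 3.3218, so e_2 = (-0.8305, 0.2491, 0.4983).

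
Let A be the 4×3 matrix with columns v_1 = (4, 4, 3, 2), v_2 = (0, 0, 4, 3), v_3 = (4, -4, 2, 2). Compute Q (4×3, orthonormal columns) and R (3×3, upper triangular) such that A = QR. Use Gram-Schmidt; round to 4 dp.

e_1 = v_1/‖v_1‖ = (4, 4, 3, 2)/6.7082 = (0.5963, 0.5963, 0.4472, 0.2981).
r_{12} = e_1·v_2 = 2.6833.
u_2 = v_2 − 2.6833·e_1 = (-1.6000, -1.6000, 2.8000, 2.2000).
‖u_2‖ = 4.2190, so e_2 = (-0.3792, -0.3792, 0.6637, 0.5215).
r_{13} = e_1·v_3 = 1.4907; r_{23} = e_2·v_3 = 2.3702.
u_3 = v_3 − 1.4907·e_1 − 2.3702·e_2 = (4.0100, -3.9900, -0.2397, 0.3196).
‖u_3‖ = 5.6710, so e_3 = (0.7071, -0.7036, -0.0423, 0.0564).

Q = [[0.5963, -0.3792, 0.7071], [0.5963, -0.3792, -0.7036], [0.4472, 0.6637, -0.0423], [0.2981, 0.5215, 0.0564]], R = [[6.7082, 2.6833, 1.4907], [0.0000, 4.2190, 2.3702], [0.0000, 0.0000, 5.6710]]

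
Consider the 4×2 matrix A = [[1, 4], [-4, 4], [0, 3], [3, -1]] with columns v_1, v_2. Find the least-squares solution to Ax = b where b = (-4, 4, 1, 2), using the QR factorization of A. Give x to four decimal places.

e_1 = v_1/‖v_1‖ = (1, -4, 0, 3)/5.0990 = (0.1961, -0.7845, 0.0000, 0.5883).
r_{12} = e_1·v_2 = -2.9417.
u_2 = v_2 + 2.9417·e_1 = (4.5769, 1.6923, 3.0000, 0.7308).
‖u_2‖ = 5.7746, so e_2 = (0.7926, 0.2931, 0.5195, 0.1265).
Qᵀb = (-2.7456, -1.2255).
Back-substitute: x_2 = -1.2255/5.7746 = -0.2122.
x_1 = (-2.7456 + 2.9417·(-0.2122))/5.0990 = -0.6609.

x = (-0.6609, -0.2122)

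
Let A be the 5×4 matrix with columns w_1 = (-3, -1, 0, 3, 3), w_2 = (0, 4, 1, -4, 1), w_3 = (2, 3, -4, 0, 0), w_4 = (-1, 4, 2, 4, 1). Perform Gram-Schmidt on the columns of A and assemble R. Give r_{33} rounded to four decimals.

w_1 = (-3, -1, 0, 3, 3); ‖w_1‖ = 5.2915, so e_1 = (-0.5669, -0.1890, 0.0000, 0.5669, 0.5669).
e_1·w_2 = (-0.5669)·0 + (-0.1890)·4 + 0.0000·1 + 0.5669·(-4) + 0.5669·1 = -2.4568.
u_2 = w_2 + 2.4568·e_1 = (-1.3929, 3.5357, 1.0000, -2.6071, 2.3929).
‖u_2‖ = 5.2881, so e_2 = (-0.2634, 0.6686, 0.1891, -0.4930, 0.4525).
e_1·w_3 = (-0.5669)·2 + (-0.1890)·3 + 0.0000·(-4) + 0.5669·0 + 0.5669·0 = -1.7008; e_2·w_3 = (-0.2634)·2 + 0.6686·3 + 0.1891·(-4) + (-0.4930)·0 + 0.4525·0 = 0.7226.
u_3 = w_3 + 1.7008·e_1 − 0.7226·e_2 = (1.2261, 2.1954, -4.1367, 1.3206, 0.6373).
r_{33} = ‖u_3‖ = 5.0582.

r_{33} = 5.0582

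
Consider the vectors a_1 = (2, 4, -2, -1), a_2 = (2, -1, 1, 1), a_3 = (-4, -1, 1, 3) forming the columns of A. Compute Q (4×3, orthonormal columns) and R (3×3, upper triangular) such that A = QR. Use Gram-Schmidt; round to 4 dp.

a_1 = (2, 4, -2, -1); ‖a_1‖ = 5.0000, so q_1 = (0.4000, 0.8000, -0.4000, -0.2000).
q_1·a_2 = 0.4000·2 + 0.8000·(-1) + (-0.4000)·1 + (-0.2000)·1 = -0.6000.
u_2 = a_2 + 0.6000·q_1 = (2.2400, -0.5200, 0.7600, 0.8800).
‖u_2‖ = 2.5768, so q_2 = (0.8693, -0.2018, 0.2949, 0.3415).
q_1·a_3 = 0.4000·(-4) + 0.8000·(-1) + (-0.4000)·1 + (-0.2000)·3 = -3.4000; q_2·a_3 = 0.8693·(-4) + (-0.2018)·(-1) + 0.2949·1 + 0.3415·3 = -1.9559.
u_3 = a_3 + 3.4000·q_1 + 1.9559·q_2 = (-0.9398, 1.3253, 0.2169, 2.9880).
‖u_3‖ = 3.4080, so q_3 = (-0.2758, 0.3889, 0.0636, 0.8767).

Q = [[0.4000, 0.8693, -0.2758], [0.8000, -0.2018, 0.3889], [-0.4000, 0.2949, 0.0636], [-0.2000, 0.3415, 0.8767]], R = [[5.0000, -0.6000, -3.4000], [0.0000, 2.5768, -1.9559], [0.0000, 0.0000, 3.4080]]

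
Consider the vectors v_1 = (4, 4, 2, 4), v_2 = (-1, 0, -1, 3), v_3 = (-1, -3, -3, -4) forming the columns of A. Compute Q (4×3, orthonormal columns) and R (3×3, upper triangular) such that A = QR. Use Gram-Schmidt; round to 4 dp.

Q = [[0.5547, -0.4552, 0.5776], [0.5547, -0.1438, -0.0978], [0.2774, -0.3834, -0.8068], [0.5547, 0.7907, -0.0764]], R = [[7.2111, 0.8321, -5.2697], [0.0000, 3.2106, -1.1261], [0.0000, 0.0000, 2.4419]]

v_1 = (4, 4, 2, 4); ‖v_1‖ = 7.2111, so q_1 = (0.5547, 0.5547, 0.2774, 0.5547).
q_1·v_2 = 0.5547·(-1) + 0.5547·0 + 0.2774·(-1) + 0.5547·3 = 0.8321.
u_2 = v_2 − 0.8321·q_1 = (-1.4615, -0.4615, -1.2308, 2.5385).
‖u_2‖ = 3.2106, so q_2 = (-0.4552, -0.1438, -0.3834, 0.7907).
q_1·v_3 = 0.5547·(-1) + 0.5547·(-3) + 0.2774·(-3) + 0.5547·(-4) = -5.2697; q_2·v_3 = (-0.4552)·(-1) + (-0.1438)·(-3) + (-0.3834)·(-3) + 0.7907·(-4) = -1.1261.
u_3 = v_3 + 5.2697·q_1 + 1.1261·q_2 = (1.4104, -0.2388, -1.9701, -0.1866).
‖u_3‖ = 2.4419, so q_3 = (0.5776, -0.0978, -0.8068, -0.0764).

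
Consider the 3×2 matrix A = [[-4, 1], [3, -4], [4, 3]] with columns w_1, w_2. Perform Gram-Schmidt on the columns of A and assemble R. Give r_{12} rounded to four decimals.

q_1 = w_1/‖w_1‖ = (-4, 3, 4)/6.4031 = (-0.6247, 0.4685, 0.6247).
r_{12} = q_1·w_2 = -0.6247.

r_{12} = -0.6247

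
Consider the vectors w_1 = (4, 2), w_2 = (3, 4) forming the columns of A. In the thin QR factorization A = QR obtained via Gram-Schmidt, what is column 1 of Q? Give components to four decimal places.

w_1 = (4, 2); ‖w_1‖ = 4.4721, so e_1 = (0.8944, 0.4472).

e_1 = (0.8944, 0.4472)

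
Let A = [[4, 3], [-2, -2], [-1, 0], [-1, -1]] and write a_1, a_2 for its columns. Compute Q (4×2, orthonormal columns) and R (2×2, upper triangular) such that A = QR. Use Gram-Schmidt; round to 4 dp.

Q = [[0.8528, -0.0978], [-0.4264, -0.4891], [-0.2132, 0.8315], [-0.2132, -0.2446]], R = [[4.6904, 3.6244], [0.0000, 0.9293]]

a_1 = (4, -2, -1, -1); ‖a_1‖ = 4.6904, so q_1 = (0.8528, -0.4264, -0.2132, -0.2132).
q_1·a_2 = 0.8528·3 + (-0.4264)·(-2) + (-0.2132)·0 + (-0.2132)·(-1) = 3.6244.
u_2 = a_2 − 3.6244·q_1 = (-0.0909, -0.4545, 0.7727, -0.2273).
‖u_2‖ = 0.9293, so q_2 = (-0.0978, -0.4891, 0.8315, -0.2446).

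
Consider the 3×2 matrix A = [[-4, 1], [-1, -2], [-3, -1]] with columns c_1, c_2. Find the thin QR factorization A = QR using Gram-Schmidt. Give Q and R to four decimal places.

Q = [[-0.7845, 0.4726], [-0.1961, -0.8034], [-0.5883, -0.3623]], R = [[5.0990, 0.1961], [0.0000, 2.4416]]

c_1 = (-4, -1, -3); ‖c_1‖ = 5.0990, so e_1 = (-0.7845, -0.1961, -0.5883).
e_1·c_2 = (-0.7845)·1 + (-0.1961)·(-2) + (-0.5883)·(-1) = 0.1961.
u_2 = c_2 − 0.1961·e_1 = (1.1538, -1.9615, -0.8846).
‖u_2‖ = 2.4416, so e_2 = (0.4726, -0.8034, -0.3623).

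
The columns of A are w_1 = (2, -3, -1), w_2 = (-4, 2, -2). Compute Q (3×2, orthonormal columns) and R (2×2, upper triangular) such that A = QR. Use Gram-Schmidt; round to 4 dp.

Q = [[0.5345, -0.6172], [-0.8018, -0.1543], [-0.2673, -0.7715]], R = [[3.7417, -3.2071], [0.0000, 3.7033]]

w_1 = (2, -3, -1); ‖w_1‖ = 3.7417, so q_1 = (0.5345, -0.8018, -0.2673).
q_1·w_2 = 0.5345·(-4) + (-0.8018)·2 + (-0.2673)·(-2) = -3.2071.
u_2 = w_2 + 3.2071·q_1 = (-2.2857, -0.5714, -2.8571).
‖u_2‖ = 3.7033, so q_2 = (-0.6172, -0.1543, -0.7715).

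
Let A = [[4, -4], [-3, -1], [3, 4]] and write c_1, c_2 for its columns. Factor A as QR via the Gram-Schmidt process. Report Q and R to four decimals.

c_1 = (4, -3, 3); ‖c_1‖ = 5.8310, so q_1 = (0.6860, -0.5145, 0.5145).
q_1·c_2 = 0.6860·(-4) + (-0.5145)·(-1) + 0.5145·4 = -0.1715.
u_2 = c_2 + 0.1715·q_1 = (-3.8824, -1.0882, 4.0882).
‖u_2‖ = 5.7420, so q_2 = (-0.6761, -0.1895, 0.7120).

Q = [[0.6860, -0.6761], [-0.5145, -0.1895], [0.5145, 0.7120]], R = [[5.8310, -0.1715], [0.0000, 5.7420]]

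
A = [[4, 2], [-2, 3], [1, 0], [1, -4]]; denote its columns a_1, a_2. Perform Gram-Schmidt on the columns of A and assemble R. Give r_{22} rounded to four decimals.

e_1 = a_1/‖a_1‖ = (4, -2, 1, 1)/4.6904 = (0.8528, -0.4264, 0.2132, 0.2132).
r_{12} = e_1·a_2 = -0.4264.
u_2 = a_2 + 0.4264·e_1 = (2.3636, 2.8182, 0.0909, -3.9091).
r_{22} = ‖u_2‖ = 5.3683.

r_{22} = 5.3683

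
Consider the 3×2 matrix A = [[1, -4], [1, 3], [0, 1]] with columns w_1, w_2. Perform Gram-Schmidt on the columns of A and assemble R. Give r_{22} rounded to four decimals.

e_1 = w_1/‖w_1‖ = (1, 1, 0)/1.4142 = (0.7071, 0.7071, 0.0000).
r_{12} = e_1·w_2 = -0.7071.
u_2 = w_2 + 0.7071·e_1 = (-3.5000, 3.5000, 1.0000).
r_{22} = ‖u_2‖ = 5.0498.

r_{22} = 5.0498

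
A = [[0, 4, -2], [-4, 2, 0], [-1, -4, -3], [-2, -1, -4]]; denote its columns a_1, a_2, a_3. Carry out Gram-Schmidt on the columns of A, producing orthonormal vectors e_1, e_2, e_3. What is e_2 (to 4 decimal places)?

a_1 = (0, -4, -1, -2); ‖a_1‖ = 4.5826, so e_1 = (0.0000, -0.8729, -0.2182, -0.4364).
e_1·a_2 = 0.0000·4 + (-0.8729)·2 + (-0.2182)·(-4) + (-0.4364)·(-1) = -0.4364.
u_2 = a_2 + 0.4364·e_1 = (4.0000, 1.6190, -4.0952, -1.1905).
‖u_2‖ = 6.0671, so e_2 = (0.6593, 0.2669, -0.6750, -0.1962).

e_2 = (0.6593, 0.2669, -0.6750, -0.1962)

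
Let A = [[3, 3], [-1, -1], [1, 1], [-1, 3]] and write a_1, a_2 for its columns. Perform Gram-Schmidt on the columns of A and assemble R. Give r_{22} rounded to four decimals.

a_1 = (3, -1, 1, -1); ‖a_1‖ = 3.4641, so q_1 = (0.8660, -0.2887, 0.2887, -0.2887).
q_1·a_2 = 0.8660·3 + (-0.2887)·(-1) + 0.2887·1 + (-0.2887)·3 = 2.3094.
u_2 = a_2 − 2.3094·q_1 = (1.0000, -0.3333, 0.3333, 3.6667).
r_{22} = ‖u_2‖ = 3.8297.

r_{22} = 3.8297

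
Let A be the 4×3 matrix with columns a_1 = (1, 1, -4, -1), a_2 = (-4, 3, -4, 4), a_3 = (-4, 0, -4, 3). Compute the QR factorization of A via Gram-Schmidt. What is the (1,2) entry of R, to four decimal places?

q_1 = a_1/‖a_1‖ = (1, 1, -4, -1)/4.3589 = (0.2294, 0.2294, -0.9177, -0.2294).
r_{12} = q_1·a_2 = 2.5236.

r_{12} = 2.5236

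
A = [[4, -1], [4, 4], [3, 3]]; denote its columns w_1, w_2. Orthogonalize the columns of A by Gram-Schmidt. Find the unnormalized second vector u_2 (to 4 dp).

w_1 = (4, 4, 3); ‖w_1‖ = 6.4031, so q_1 = (0.6247, 0.6247, 0.4685).
q_1·w_2 = 0.6247·(-1) + 0.6247·4 + 0.4685·3 = 3.2796.
u_2 = w_2 − 3.2796·q_1 = (-3.0488, 1.9512, 1.4634).

u_2 = (-3.0488, 1.9512, 1.4634)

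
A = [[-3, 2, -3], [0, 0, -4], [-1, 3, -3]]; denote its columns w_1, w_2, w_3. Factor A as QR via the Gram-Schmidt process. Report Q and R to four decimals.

q_1 = w_1/‖w_1‖ = (-3, 0, -1)/3.1623 = (-0.9487, 0.0000, -0.3162).
r_{12} = q_1·w_2 = -2.8460.
u_2 = w_2 + 2.8460·q_1 = (-0.7000, 0.0000, 2.1000).
‖u_2‖ = 2.2136, so q_2 = (-0.3162, 0.0000, 0.9487).
r_{13} = q_1·w_3 = 3.7947; r_{23} = q_2·w_3 = -1.8974.
u_3 = w_3 − 3.7947·q_1 + 1.8974·q_2 = (0.0000, -4.0000, 0.0000).
‖u_3‖ = 4.0000, so q_3 = (0.0000, -1.0000, 0.0000).

Q = [[-0.9487, -0.3162, 0.0000], [0.0000, 0.0000, -1.0000], [-0.3162, 0.9487, 0.0000]], R = [[3.1623, -2.8460, 3.7947], [0.0000, 2.2136, -1.8974], [0.0000, 0.0000, 4.0000]]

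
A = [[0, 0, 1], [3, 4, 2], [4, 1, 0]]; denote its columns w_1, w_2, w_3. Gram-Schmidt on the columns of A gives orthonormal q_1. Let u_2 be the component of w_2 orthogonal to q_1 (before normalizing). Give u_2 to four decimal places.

w_1 = (0, 3, 4); ‖w_1‖ = 5.0000, so q_1 = (0.0000, 0.6000, 0.8000).
q_1·w_2 = 0.0000·0 + 0.6000·4 + 0.8000·1 = 3.2000.
u_2 = w_2 − 3.2000·q_1 = (0.0000, 2.0800, -1.5600).

u_2 = (0.0000, 2.0800, -1.5600)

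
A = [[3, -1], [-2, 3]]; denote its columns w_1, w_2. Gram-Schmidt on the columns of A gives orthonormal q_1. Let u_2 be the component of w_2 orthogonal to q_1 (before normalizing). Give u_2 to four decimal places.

u_2 = (1.0769, 1.6154)

w_1 = (3, -2); ‖w_1‖ = 3.6056, so q_1 = (0.8321, -0.5547).
q_1·w_2 = 0.8321·(-1) + (-0.5547)·3 = -2.4962.
u_2 = w_2 + 2.4962·q_1 = (1.0769, 1.6154).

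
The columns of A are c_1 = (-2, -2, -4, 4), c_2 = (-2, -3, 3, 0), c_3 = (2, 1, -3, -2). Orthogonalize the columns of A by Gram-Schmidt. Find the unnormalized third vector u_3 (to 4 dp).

e_1 = c_1/‖c_1‖ = (-2, -2, -4, 4)/6.3246 = (-0.3162, -0.3162, -0.6325, 0.6325).
r_{12} = e_1·c_2 = -0.3162.
u_2 = c_2 + 0.3162·e_1 = (-2.1000, -3.1000, 2.8000, 0.2000).
‖u_2‖ = 4.6797, so e_2 = (-0.4487, -0.6624, 0.5983, 0.0427).
r_{13} = e_1·c_3 = -0.3162; r_{23} = e_2·c_3 = -3.4404.
u_3 = c_3 + 0.3162·e_1 + 3.4404·e_2 = (0.3562, -1.3790, -1.1416, -1.6530).

u_3 = (0.3562, -1.3790, -1.1416, -1.6530)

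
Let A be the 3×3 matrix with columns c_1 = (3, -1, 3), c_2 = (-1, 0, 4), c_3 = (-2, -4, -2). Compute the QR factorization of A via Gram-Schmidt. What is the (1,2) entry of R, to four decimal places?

r_{12} = 2.0647

c_1 = (3, -1, 3); ‖c_1‖ = 4.3589, so e_1 = (0.6882, -0.2294, 0.6882).
r_{12} = e_1·c_2 = 2.0647.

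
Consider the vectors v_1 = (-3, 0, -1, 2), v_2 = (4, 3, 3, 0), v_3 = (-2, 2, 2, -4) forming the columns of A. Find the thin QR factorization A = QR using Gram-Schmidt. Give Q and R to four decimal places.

Q = [[-0.8018, 0.1856, -0.5489], [0.0000, 0.7085, 0.3952], [-0.2673, 0.4555, 0.3367], [0.5345, 0.5061, -0.6550]], R = [[3.7417, -4.0089, -1.0690], [0.0000, 4.2342, -0.0675], [0.0000, 0.0000, 5.1819]]

q_1 = v_1/‖v_1‖ = (-3, 0, -1, 2)/3.7417 = (-0.8018, 0.0000, -0.2673, 0.5345).
r_{12} = q_1·v_2 = -4.0089.
u_2 = v_2 + 4.0089·q_1 = (0.7857, 3.0000, 1.9286, 2.1429).
‖u_2‖ = 4.2342, so q_2 = (0.1856, 0.7085, 0.4555, 0.5061).
r_{13} = q_1·v_3 = -1.0690; r_{23} = q_2·v_3 = -0.0675.
u_3 = v_3 + 1.0690·q_1 + 0.0675·q_2 = (-2.8446, 2.0478, 1.7450, -3.3944).
‖u_3‖ = 5.1819, so q_3 = (-0.5489, 0.3952, 0.3367, -0.6550).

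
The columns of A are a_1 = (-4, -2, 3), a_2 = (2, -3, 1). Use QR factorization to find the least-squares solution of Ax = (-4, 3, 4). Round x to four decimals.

x = (0.7926, -0.9852)

a_1 = (-4, -2, 3); ‖a_1‖ = 5.3852, so q_1 = (-0.7428, -0.3714, 0.5571).
q_1·a_2 = (-0.7428)·2 + (-0.3714)·(-3) + 0.5571·1 = 0.1857.
u_2 = a_2 − 0.1857·q_1 = (2.1379, -2.9310, 0.8966).
‖u_2‖ = 3.7370, so q_2 = (0.5721, -0.7843, 0.2399).
Qᵀb = (4.0853, -3.6817).
Back-substitute: x_2 = -3.6817/3.7370 = -0.9852.
x_1 = (4.0853 − 0.1857·(-0.9852))/5.3852 = 0.7926.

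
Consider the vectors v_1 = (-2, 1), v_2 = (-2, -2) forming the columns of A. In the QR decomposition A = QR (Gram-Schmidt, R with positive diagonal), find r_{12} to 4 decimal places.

e_1 = v_1/‖v_1‖ = (-2, 1)/2.2361 = (-0.8944, 0.4472).
r_{12} = e_1·v_2 = 0.8944.

r_{12} = 0.8944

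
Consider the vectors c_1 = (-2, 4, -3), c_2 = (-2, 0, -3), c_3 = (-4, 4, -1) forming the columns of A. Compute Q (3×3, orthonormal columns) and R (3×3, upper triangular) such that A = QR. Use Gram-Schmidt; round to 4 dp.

c_1 = (-2, 4, -3); ‖c_1‖ = 5.3852, so e_1 = (-0.3714, 0.7428, -0.5571).
e_1·c_2 = (-0.3714)·(-2) + 0.7428·0 + (-0.5571)·(-3) = 2.4140.
u_2 = c_2 − 2.4140·e_1 = (-1.1034, -1.7931, -1.6552).
‖u_2‖ = 2.6781, so e_2 = (-0.4120, -0.6695, -0.6180).
e_1·c_3 = (-0.3714)·(-4) + 0.7428·4 + (-0.5571)·(-1) = 5.0138; e_2·c_3 = (-0.4120)·(-4) + (-0.6695)·4 + (-0.6180)·(-1) = -0.4120.
u_3 = c_3 − 5.0138·e_1 + 0.4120·e_2 = (-2.3077, 0.0000, 1.5385).
‖u_3‖ = 2.7735, so e_3 = (-0.8321, 0.0000, 0.5547).

Q = [[-0.3714, -0.4120, -0.8321], [0.7428, -0.6695, 0.0000], [-0.5571, -0.6180, 0.5547]], R = [[5.3852, 2.4140, 5.0138], [0.0000, 2.6781, -0.4120], [0.0000, 0.0000, 2.7735]]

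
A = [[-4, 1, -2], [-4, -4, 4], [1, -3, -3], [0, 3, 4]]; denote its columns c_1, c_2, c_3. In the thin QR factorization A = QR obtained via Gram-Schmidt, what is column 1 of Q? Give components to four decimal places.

c_1 = (-4, -4, 1, 0); ‖c_1‖ = 5.7446, so e_1 = (-0.6963, -0.6963, 0.1741, 0.0000).

e_1 = (-0.6963, -0.6963, 0.1741, 0.0000)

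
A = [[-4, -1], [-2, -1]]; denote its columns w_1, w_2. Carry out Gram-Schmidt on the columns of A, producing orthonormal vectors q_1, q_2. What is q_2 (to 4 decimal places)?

q_2 = (0.4472, -0.8944)

q_1 = w_1/‖w_1‖ = (-4, -2)/4.4721 = (-0.8944, -0.4472).
r_{12} = q_1·w_2 = 1.3416.
u_2 = w_2 − 1.3416·q_1 = (0.2000, -0.4000).
‖u_2‖ = 0.4472, so q_2 = (0.4472, -0.8944).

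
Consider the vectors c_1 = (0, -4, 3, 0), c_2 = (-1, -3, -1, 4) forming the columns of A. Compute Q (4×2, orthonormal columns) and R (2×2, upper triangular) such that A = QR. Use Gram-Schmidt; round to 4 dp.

c_1 = (0, -4, 3, 0); ‖c_1‖ = 5.0000, so e_1 = (0.0000, -0.8000, 0.6000, 0.0000).
e_1·c_2 = 0.0000·(-1) + (-0.8000)·(-3) + 0.6000·(-1) + 0.0000·4 = 1.8000.
u_2 = c_2 − 1.8000·e_1 = (-1.0000, -1.5600, -2.0800, 4.0000).
‖u_2‖ = 4.8744, so e_2 = (-0.2052, -0.3200, -0.4267, 0.8206).

Q = [[0.0000, -0.2052], [-0.8000, -0.3200], [0.6000, -0.4267], [0.0000, 0.8206]], R = [[5.0000, 1.8000], [0.0000, 4.8744]]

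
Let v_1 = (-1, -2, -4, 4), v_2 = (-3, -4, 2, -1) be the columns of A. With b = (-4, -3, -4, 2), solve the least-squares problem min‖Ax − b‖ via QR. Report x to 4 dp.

q_1 = v_1/‖v_1‖ = (-1, -2, -4, 4)/6.0828 = (-0.1644, -0.3288, -0.6576, 0.6576).
r_{12} = q_1·v_2 = -0.1644.
u_2 = v_2 + 0.1644·q_1 = (-3.0270, -4.0541, 1.8919, -0.8919).
‖u_2‖ = 5.4748, so q_2 = (-0.5529, -0.7405, 0.3456, -0.1629).
Qᵀb = (5.5896, 2.7250).
Back-substitute: x_2 = 2.7250/5.4748 = 0.4977.
x_1 = (5.5896 + 0.1644·0.4977)/6.0828 = 0.9324.

x = (0.9324, 0.4977)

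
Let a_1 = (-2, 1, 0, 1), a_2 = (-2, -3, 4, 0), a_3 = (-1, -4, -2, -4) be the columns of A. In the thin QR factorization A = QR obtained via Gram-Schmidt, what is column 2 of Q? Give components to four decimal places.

e_2 = (-0.3104, -0.5897, 0.7449, -0.0310)

a_1 = (-2, 1, 0, 1); ‖a_1‖ = 2.4495, so e_1 = (-0.8165, 0.4082, 0.0000, 0.4082).
e_1·a_2 = (-0.8165)·(-2) + 0.4082·(-3) + 0.0000·4 + 0.4082·0 = 0.4082.
u_2 = a_2 − 0.4082·e_1 = (-1.6667, -3.1667, 4.0000, -0.1667).
‖u_2‖ = 5.3697, so e_2 = (-0.3104, -0.5897, 0.7449, -0.0310).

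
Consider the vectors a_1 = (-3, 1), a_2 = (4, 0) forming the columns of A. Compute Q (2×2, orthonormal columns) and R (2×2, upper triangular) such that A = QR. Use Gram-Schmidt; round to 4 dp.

a_1 = (-3, 1); ‖a_1‖ = 3.1623, so e_1 = (-0.9487, 0.3162).
e_1·a_2 = (-0.9487)·4 + 0.3162·0 = -3.7947.
u_2 = a_2 + 3.7947·e_1 = (0.4000, 1.2000).
‖u_2‖ = 1.2649, so e_2 = (0.3162, 0.9487).

Q = [[-0.9487, 0.3162], [0.3162, 0.9487]], R = [[3.1623, -3.7947], [0.0000, 1.2649]]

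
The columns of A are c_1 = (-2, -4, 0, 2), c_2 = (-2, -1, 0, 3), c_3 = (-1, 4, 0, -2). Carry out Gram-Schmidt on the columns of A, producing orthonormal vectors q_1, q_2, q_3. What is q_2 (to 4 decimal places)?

q_2 = (-0.3450, 0.5521, 0.0000, 0.7591)

q_1 = c_1/‖c_1‖ = (-2, -4, 0, 2)/4.8990 = (-0.4082, -0.8165, 0.0000, 0.4082).
r_{12} = q_1·c_2 = 2.8577.
u_2 = c_2 − 2.8577·q_1 = (-0.8333, 1.3333, 0.0000, 1.8333).
‖u_2‖ = 2.4152, so q_2 = (-0.3450, 0.5521, 0.0000, 0.7591).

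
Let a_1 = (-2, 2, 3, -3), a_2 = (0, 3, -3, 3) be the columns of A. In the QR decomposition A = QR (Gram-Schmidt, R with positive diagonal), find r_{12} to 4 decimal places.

a_1 = (-2, 2, 3, -3); ‖a_1‖ = 5.0990, so q_1 = (-0.3922, 0.3922, 0.5883, -0.5883).
r_{12} = q_1·a_2 = -2.3534.

r_{12} = -2.3534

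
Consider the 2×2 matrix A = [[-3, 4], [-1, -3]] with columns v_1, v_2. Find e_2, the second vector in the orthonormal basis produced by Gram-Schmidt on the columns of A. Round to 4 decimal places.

v_1 = (-3, -1); ‖v_1‖ = 3.1623, so e_1 = (-0.9487, -0.3162).
e_1·v_2 = (-0.9487)·4 + (-0.3162)·(-3) = -2.8460.
u_2 = v_2 + 2.8460·e_1 = (1.3000, -3.9000).
‖u_2‖ = 4.1110, so e_2 = (0.3162, -0.9487).

e_2 = (0.3162, -0.9487)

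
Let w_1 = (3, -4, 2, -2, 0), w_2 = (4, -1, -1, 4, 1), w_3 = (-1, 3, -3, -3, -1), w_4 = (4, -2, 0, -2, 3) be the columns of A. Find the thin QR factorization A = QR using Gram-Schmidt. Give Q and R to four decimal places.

Q = [[0.5222, 0.5932, 0.4520, 0.0289], [-0.6963, -0.0468, 0.2653, 0.1534], [0.3482, -0.2342, -0.6626, 0.0433], [-0.3482, 0.7494, -0.5153, -0.2202], [0.0000, 0.1717, -0.1440, 0.9619]], R = [[5.7446, 1.0445, -2.6112, 4.1779], [0.0000, 5.8232, -2.4510, 1.4831], [0.0000, 0.0000, 4.0217, 1.8759], [0.0000, 0.0000, 0.0000, 3.1348]]

w_1 = (3, -4, 2, -2, 0); ‖w_1‖ = 5.7446, so e_1 = (0.5222, -0.6963, 0.3482, -0.3482, 0.0000).
e_1·w_2 = 0.5222·4 + (-0.6963)·(-1) + 0.3482·(-1) + (-0.3482)·4 + 0.0000·1 = 1.0445.
u_2 = w_2 − 1.0445·e_1 = (3.4545, -0.2727, -1.3636, 4.3636, 1.0000).
‖u_2‖ = 5.8232, so e_2 = (0.5932, -0.0468, -0.2342, 0.7494, 0.1717).
e_1·w_3 = 0.5222·(-1) + (-0.6963)·3 + 0.3482·(-3) + (-0.3482)·(-3) + 0.0000·(-1) = -2.6112; e_2·w_3 = 0.5932·(-1) + (-0.0468)·3 + (-0.2342)·(-3) + 0.7494·(-3) + 0.1717·(-1) = -2.4510.
u_3 = w_3 + 2.6112·e_1 + 2.4510·e_2 = (1.8177, 1.0670, -2.6649, -2.0724, -0.5791).
‖u_3‖ = 4.0217, so e_3 = (0.4520, 0.2653, -0.6626, -0.5153, -0.1440).
e_1·w_4 = 0.5222·4 + (-0.6963)·(-2) + 0.3482·0 + (-0.3482)·(-2) + 0.0000·3 = 4.1779; e_2·w_4 = 0.5932·4 + (-0.0468)·(-2) + (-0.2342)·0 + 0.7494·(-2) + 0.1717·3 = 1.4831; e_3·w_4 = 0.4520·4 + 0.2653·(-2) + (-0.6626)·0 + (-0.5153)·(-2) + (-0.1440)·3 = 1.8759.
u_4 = w_4 − 4.1779·e_1 − 1.4831·e_2 − 1.8759·e_3 = (0.0905, 0.4809, 0.1358, -0.6902, 3.0154).
‖u_4‖ = 3.1348, so e_4 = (0.0289, 0.1534, 0.0433, -0.2202, 0.9619).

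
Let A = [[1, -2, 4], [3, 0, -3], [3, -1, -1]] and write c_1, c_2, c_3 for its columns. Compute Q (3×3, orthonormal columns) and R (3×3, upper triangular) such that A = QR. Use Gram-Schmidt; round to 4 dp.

Q = [[0.2294, -0.9049, 0.3586], [0.6882, 0.4113, 0.5976], [0.6882, -0.1097, -0.7171]], R = [[4.3589, -1.1471, -1.8353], [0.0000, 1.9194, -4.7437], [0.0000, 0.0000, 0.3586]]

c_1 = (1, 3, 3); ‖c_1‖ = 4.3589, so q_1 = (0.2294, 0.6882, 0.6882).
q_1·c_2 = 0.2294·(-2) + 0.6882·0 + 0.6882·(-1) = -1.1471.
u_2 = c_2 + 1.1471·q_1 = (-1.7368, 0.7895, -0.2105).
‖u_2‖ = 1.9194, so q_2 = (-0.9049, 0.4113, -0.1097).
q_1·c_3 = 0.2294·4 + 0.6882·(-3) + 0.6882·(-1) = -1.8353; q_2·c_3 = (-0.9049)·4 + 0.4113·(-3) + (-0.1097)·(-1) = -4.7437.
u_3 = c_3 + 1.8353·q_1 + 4.7437·q_2 = (0.1286, 0.2143, -0.2571).
‖u_3‖ = 0.3586, so q_3 = (0.3586, 0.5976, -0.7171).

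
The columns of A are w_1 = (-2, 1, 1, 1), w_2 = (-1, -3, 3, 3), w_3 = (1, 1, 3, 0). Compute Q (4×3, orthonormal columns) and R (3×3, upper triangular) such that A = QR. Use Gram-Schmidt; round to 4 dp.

q_1 = w_1/‖w_1‖ = (-2, 1, 1, 1)/2.6458 = (-0.7559, 0.3780, 0.3780, 0.3780).
r_{12} = q_1·w_2 = 1.8898.
u_2 = w_2 − 1.8898·q_1 = (0.4286, -3.7143, 2.2857, 2.2857).
‖u_2‖ = 4.9425, so q_2 = (0.0867, -0.7515, 0.4625, 0.4625).
r_{13} = q_1·w_3 = 0.7559; r_{23} = q_2·w_3 = 0.7226.
u_3 = w_3 − 0.7559·q_1 − 0.7226·q_2 = (1.5088, 1.2573, 2.3801, -0.6199).
‖u_3‖ = 3.1474, so q_3 = (0.4794, 0.3995, 0.7562, -0.1969).

Q = [[-0.7559, 0.0867, 0.4794], [0.3780, -0.7515, 0.3995], [0.3780, 0.4625, 0.7562], [0.3780, 0.4625, -0.1969]], R = [[2.6458, 1.8898, 0.7559], [0.0000, 4.9425, 0.7226], [0.0000, 0.0000, 3.1474]]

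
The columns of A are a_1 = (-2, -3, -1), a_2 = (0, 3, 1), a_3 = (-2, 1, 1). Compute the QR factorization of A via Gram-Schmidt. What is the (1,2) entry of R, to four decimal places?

a_1 = (-2, -3, -1); ‖a_1‖ = 3.7417, so q_1 = (-0.5345, -0.8018, -0.2673).
r_{12} = q_1·a_2 = -2.6726.

r_{12} = -2.6726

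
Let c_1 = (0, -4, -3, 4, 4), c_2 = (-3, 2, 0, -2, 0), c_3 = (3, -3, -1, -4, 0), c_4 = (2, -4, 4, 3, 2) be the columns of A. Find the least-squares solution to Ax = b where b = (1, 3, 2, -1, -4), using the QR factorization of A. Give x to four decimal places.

x = (-0.8238, -0.8164, -0.2906, -0.1832)

e_1 = c_1/‖c_1‖ = (0, -4, -3, 4, 4)/7.5498 = (0.0000, -0.5298, -0.3974, 0.5298, 0.5298).
r_{12} = e_1·c_2 = -2.1193.
u_2 = c_2 + 2.1193·e_1 = (-3.0000, 0.8772, -0.8421, -0.8772, 1.1228).
‖u_2‖ = 3.5368, so e_2 = (-0.8482, 0.2480, -0.2381, -0.2480, 0.3175).
r_{13} = e_1·c_3 = -0.1325; r_{23} = e_2·c_3 = -2.0586.
u_3 = c_3 + 0.1325·e_1 + 2.0586·e_2 = (1.2539, -2.5596, -1.5428, -4.4404, 0.7237).
‖u_3‖ = 5.5448, so e_3 = (0.2261, -0.4616, -0.2782, -0.8008, 0.1305).
r_{14} = e_1·c_4 = 3.1789; r_{24} = e_2·c_4 = -3.7501; r_{34} = e_3·c_4 = -0.9556.
u_4 = c_4 − 3.1789·e_1 + 3.7501·e_2 + 0.9556·e_3 = (-0.9648, -1.8268, 4.1044, -0.3796, 1.6310).
‖u_4‖ = 4.8907, so e_4 = (-0.1973, -0.3735, 0.8392, -0.0776, 0.3335).
Qᵀb = (-5.0332, -1.6022, -1.4365, -0.8958).
Back-substitute: x_4 = -0.8958/4.8907 = -0.1832.
x_3 = (-1.4365 + 0.9556·(-0.1832))/5.5448 = -0.2906.
x_2 = (-1.6022 + 2.0586·(-0.2906) + 3.7501·(-0.1832))/3.5368 = -0.8164.
x_1 = (-5.0332 + 2.1193·(-0.8164) + 0.1325·(-0.2906) − 3.1789·(-0.1832))/7.5498 = -0.8238.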